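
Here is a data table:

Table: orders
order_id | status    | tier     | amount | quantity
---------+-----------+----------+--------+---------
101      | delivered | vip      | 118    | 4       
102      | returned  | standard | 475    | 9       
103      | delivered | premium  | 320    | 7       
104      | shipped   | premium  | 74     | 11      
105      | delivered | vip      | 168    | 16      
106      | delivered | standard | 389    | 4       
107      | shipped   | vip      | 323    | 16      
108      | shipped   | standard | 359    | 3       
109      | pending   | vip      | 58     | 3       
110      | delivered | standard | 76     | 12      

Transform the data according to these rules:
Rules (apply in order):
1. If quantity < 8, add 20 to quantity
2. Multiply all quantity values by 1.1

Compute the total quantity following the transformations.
203.5

Step 1: Apply Rule 1 - Add 20 to records with quantity < 8
  - 5 records affected: 21 + (5 × 20) = 121
  - Unaffected records: 64
  - Sum after Rule 1: 185
Step 2: Apply Rule 2 - Multiply all by 1.1
  - 185 × 1.1 = 203.5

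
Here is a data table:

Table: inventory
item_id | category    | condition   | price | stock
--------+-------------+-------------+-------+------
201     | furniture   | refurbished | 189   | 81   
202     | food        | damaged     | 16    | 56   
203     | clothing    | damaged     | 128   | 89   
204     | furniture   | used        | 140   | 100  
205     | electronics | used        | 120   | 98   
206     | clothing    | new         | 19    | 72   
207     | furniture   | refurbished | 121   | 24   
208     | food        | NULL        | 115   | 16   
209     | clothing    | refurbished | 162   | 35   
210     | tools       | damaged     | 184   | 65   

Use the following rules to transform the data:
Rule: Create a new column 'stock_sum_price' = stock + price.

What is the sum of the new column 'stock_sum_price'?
1830

Step 1: For each record, compute stock + price
Example calculations:
  81 + 189 = 270
  56 + 16 = 72
  89 + 128 = 217
  ...
Step 2: Sum all derived values
Step 3: Total = 1830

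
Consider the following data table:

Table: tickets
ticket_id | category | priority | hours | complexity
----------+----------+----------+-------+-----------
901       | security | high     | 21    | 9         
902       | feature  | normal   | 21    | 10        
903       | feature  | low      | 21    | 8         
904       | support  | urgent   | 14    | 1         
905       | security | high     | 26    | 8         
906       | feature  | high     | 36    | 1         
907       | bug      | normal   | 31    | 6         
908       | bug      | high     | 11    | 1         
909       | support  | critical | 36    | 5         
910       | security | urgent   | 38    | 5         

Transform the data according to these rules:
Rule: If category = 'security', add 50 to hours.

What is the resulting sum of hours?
405

Step 1: Count records where category = 'security': 3
Step 2: Total bonus added: 3 × 50 = 150
Step 3: Original sum of hours: 255
Step 4: Final sum = 255 + 150 = 405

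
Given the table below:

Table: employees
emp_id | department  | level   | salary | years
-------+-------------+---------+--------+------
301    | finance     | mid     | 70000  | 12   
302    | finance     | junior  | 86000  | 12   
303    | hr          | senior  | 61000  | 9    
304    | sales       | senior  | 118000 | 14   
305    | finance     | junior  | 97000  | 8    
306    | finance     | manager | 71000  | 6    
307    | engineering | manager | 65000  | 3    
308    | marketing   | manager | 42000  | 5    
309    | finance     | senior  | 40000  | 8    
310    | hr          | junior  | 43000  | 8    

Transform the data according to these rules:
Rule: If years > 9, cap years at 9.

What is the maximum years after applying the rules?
9

Step 1: Original maximum years = 14
Step 2: Apply cap at 9
Step 3: 3 records had years > 9 and were capped
Step 4: Maximum after transformation = 9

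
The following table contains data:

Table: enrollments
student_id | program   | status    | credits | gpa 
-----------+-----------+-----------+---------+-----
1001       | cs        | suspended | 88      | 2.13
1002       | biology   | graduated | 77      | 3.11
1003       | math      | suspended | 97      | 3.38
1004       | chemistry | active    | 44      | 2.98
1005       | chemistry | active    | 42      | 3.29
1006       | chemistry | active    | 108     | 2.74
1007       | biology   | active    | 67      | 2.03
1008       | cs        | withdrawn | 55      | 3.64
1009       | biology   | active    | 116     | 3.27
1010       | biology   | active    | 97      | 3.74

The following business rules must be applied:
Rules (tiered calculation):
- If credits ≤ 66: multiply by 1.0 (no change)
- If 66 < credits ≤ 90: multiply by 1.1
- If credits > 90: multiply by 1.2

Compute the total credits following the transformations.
897.8

Step 1: Tier 1 (credits ≤ 66): 3 records, sum = 141 × 1.0 = 141.0
Step 2: Tier 2 (66 < credits ≤ 90): 3 records, sum = 232 × 1.1 = 255.2
Step 3: Tier 3 (credits > 90): 4 records, sum = 418 × 1.2 = 501.6
Step 4: Final sum = 141.0 + 255.2 + 501.6 = 897.8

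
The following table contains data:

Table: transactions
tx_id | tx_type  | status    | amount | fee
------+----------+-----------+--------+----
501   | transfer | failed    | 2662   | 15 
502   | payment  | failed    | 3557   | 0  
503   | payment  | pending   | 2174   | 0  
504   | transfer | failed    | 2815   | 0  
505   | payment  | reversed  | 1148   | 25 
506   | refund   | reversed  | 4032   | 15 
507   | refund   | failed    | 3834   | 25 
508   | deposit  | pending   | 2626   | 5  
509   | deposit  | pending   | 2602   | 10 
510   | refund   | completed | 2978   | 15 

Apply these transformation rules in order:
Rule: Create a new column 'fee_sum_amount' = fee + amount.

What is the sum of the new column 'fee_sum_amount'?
28538

Step 1: For each record, compute fee + amount
Example calculations:
  15 + 2662 = 2677
  0 + 3557 = 3557
  0 + 2174 = 2174
  ...
Step 2: Sum all derived values
Step 3: Total = 28538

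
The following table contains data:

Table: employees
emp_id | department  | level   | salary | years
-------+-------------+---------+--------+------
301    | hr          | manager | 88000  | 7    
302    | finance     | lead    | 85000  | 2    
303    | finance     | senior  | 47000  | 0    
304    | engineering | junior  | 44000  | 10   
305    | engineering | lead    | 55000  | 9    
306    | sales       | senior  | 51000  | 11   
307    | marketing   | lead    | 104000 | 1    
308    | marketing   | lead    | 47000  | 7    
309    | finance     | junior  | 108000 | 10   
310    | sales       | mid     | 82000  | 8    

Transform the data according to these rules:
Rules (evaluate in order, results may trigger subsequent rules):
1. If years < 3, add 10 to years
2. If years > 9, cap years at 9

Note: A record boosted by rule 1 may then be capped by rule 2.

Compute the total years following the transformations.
85

Step 1: Apply rule 1 to records with years < 3
  - 3 records get bonus of 10
  - Of these, 3 records then exceed 9 and get capped
Step 2: Apply rule 2 to records with years > 9
  - 3 records (original) are capped
Step 3: Calculate final sum = 85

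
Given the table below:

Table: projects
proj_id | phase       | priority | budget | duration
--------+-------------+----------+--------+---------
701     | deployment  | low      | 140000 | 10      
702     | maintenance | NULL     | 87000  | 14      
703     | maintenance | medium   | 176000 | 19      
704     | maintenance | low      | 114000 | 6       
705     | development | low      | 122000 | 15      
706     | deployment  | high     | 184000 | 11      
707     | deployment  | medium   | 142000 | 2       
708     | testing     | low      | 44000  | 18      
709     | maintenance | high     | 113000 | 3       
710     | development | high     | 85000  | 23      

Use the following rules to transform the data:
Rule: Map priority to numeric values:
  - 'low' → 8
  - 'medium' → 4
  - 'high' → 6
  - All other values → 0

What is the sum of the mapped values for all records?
58

Step 1: Apply mapping to each record
Step 2: Count by status:
  'low': 4 records × 8 = 32
  'medium': 2 records × 4 = 8
  'high': 3 records × 6 = 18
Step 3: Sum all mapped values = 58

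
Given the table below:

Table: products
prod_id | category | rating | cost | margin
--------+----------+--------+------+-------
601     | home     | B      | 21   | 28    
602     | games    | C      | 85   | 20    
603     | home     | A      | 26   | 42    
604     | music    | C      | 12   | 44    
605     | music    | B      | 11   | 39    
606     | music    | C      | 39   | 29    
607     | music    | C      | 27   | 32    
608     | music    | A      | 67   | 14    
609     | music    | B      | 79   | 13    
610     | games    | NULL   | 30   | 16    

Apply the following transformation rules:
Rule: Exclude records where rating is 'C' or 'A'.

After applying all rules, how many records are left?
4

Step 1: Count records to exclude
  - 4 (C) + 2 (A) = 6 records
Step 2: Total records: 10
Step 3: Remaining = 10 - 6 = 4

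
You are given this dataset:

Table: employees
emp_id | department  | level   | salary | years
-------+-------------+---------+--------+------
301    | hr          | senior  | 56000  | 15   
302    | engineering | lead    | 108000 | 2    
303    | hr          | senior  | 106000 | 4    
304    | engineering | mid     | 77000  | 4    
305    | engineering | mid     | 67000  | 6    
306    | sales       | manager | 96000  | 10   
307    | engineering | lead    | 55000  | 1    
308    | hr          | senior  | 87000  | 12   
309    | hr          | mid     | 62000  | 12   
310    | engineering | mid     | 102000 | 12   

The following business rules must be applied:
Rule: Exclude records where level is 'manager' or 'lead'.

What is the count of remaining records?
7

Step 1: Count records to exclude
  - 1 (manager) + 2 (lead) = 3 records
Step 2: Total records: 10
Step 3: Remaining = 10 - 3 = 7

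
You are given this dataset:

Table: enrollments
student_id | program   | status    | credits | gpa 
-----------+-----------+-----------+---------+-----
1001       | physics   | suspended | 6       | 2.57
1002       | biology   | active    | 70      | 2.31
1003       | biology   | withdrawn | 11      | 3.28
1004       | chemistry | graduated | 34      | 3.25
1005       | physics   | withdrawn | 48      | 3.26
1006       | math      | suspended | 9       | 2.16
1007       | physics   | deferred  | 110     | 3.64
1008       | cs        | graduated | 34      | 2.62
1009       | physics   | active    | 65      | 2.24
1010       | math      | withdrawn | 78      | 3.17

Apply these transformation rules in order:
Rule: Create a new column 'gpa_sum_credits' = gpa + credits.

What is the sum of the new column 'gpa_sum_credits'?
493.5

Step 1: For each record, compute gpa + credits
Example calculations:
  2.57 + 6 = 8.57
  2.31 + 70 = 72.31
  3.28 + 11 = 14.28
  ...
Step 2: Sum all derived values
Step 3: Total = 493.5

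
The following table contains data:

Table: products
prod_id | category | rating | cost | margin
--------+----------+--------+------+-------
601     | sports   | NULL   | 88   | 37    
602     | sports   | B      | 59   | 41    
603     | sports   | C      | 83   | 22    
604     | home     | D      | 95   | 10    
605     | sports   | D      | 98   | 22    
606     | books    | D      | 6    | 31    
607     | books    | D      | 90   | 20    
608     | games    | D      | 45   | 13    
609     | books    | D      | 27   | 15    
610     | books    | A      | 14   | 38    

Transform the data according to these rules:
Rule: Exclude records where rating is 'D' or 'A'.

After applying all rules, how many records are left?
3

Step 1: Count records to exclude
  - 6 (D) + 1 (A) = 7 records
Step 2: Total records: 10
Step 3: Remaining = 10 - 7 = 3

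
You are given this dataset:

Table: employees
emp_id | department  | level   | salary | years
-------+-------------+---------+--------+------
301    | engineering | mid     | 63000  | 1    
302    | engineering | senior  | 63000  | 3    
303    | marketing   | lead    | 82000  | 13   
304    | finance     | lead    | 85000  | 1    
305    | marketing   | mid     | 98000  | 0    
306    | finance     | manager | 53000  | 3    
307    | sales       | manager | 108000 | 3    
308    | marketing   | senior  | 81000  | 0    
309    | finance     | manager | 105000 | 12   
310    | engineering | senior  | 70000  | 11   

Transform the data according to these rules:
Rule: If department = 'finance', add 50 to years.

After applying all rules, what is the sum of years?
197

Step 1: Count records where department = 'finance': 3
Step 2: Total bonus added: 3 × 50 = 150
Step 3: Original sum of years: 47
Step 4: Final sum = 47 + 150 = 197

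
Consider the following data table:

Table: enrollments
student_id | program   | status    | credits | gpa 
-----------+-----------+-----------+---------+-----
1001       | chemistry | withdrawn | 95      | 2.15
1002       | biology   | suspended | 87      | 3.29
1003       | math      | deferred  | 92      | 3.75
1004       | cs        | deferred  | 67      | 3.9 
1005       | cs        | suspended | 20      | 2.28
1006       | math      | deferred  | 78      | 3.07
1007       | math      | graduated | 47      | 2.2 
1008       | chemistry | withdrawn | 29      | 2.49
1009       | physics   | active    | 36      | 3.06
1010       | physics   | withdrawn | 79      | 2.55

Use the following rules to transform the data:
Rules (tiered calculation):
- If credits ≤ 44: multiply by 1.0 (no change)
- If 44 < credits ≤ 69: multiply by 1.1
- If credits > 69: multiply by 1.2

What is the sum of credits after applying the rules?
727.6

Step 1: Tier 1 (credits ≤ 44): 3 records, sum = 85 × 1.0 = 85.0
Step 2: Tier 2 (44 < credits ≤ 69): 2 records, sum = 114 × 1.1 = 125.4
Step 3: Tier 3 (credits > 69): 5 records, sum = 431 × 1.2 = 517.2
Step 4: Final sum = 85.0 + 125.4 + 517.2 = 727.6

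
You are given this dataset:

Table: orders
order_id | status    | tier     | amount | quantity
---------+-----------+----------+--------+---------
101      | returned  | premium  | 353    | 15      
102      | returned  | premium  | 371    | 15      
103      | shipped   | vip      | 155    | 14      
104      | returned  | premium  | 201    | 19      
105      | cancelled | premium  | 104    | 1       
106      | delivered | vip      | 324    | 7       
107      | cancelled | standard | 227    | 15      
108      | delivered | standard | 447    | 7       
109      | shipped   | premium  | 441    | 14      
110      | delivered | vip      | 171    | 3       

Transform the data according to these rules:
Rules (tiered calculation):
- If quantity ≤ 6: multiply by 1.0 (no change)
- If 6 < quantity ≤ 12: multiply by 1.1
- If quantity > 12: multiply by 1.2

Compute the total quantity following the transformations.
129.8

Step 1: Tier 1 (quantity ≤ 6): 2 records, sum = 4 × 1.0 = 4.0
Step 2: Tier 2 (6 < quantity ≤ 12): 2 records, sum = 14 × 1.1 = 15.4
Step 3: Tier 3 (quantity > 12): 6 records, sum = 92 × 1.2 = 110.4
Step 4: Final sum = 4.0 + 15.4 + 110.4 = 129.8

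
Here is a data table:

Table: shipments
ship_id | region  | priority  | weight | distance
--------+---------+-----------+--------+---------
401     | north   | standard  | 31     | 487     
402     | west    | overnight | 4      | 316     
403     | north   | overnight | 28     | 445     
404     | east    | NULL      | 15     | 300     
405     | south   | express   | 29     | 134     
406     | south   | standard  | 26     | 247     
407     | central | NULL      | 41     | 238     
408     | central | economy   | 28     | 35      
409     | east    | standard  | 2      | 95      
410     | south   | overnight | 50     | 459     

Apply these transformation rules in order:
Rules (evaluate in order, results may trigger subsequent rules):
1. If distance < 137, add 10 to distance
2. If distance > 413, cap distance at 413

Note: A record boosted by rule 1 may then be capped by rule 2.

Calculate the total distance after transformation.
2634

Step 1: Apply rule 1 to records with distance < 137
  - 3 records get bonus of 10
  - Of these, 0 records then exceed 413 and get capped
Step 2: Apply rule 2 to records with distance > 413
  - 3 records (original) are capped
Step 3: Calculate final sum = 2634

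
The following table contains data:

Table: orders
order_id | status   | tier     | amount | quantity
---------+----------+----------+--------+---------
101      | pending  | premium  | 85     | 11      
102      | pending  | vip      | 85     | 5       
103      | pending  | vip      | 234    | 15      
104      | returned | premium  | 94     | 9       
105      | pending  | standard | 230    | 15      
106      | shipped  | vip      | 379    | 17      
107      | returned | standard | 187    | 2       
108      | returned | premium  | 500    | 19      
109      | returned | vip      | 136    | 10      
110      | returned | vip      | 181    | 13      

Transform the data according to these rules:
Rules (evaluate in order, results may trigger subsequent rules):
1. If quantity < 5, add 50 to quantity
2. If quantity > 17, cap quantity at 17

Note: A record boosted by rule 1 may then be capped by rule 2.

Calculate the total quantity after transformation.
129

Step 1: Apply rule 1 to records with quantity < 5
  - 1 records get bonus of 50
  - Of these, 1 records then exceed 17 and get capped
Step 2: Apply rule 2 to records with quantity > 17
  - 1 records (original) are capped
Step 3: Calculate final sum = 129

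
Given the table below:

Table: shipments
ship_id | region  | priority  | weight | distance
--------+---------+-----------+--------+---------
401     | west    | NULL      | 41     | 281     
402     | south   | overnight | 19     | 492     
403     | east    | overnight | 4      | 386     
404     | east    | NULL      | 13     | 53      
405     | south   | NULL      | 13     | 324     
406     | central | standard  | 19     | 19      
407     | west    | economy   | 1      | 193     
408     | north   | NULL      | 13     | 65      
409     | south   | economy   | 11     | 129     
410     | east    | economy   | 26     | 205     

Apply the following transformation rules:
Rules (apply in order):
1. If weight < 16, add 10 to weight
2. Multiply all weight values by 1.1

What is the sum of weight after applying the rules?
242.0

Step 1: Apply Rule 1 - Add 10 to records with weight < 16
  - 6 records affected: 55 + (6 × 10) = 115
  - Unaffected records: 105
  - Sum after Rule 1: 220
Step 2: Apply Rule 2 - Multiply all by 1.1
  - 220 × 1.1 = 242.0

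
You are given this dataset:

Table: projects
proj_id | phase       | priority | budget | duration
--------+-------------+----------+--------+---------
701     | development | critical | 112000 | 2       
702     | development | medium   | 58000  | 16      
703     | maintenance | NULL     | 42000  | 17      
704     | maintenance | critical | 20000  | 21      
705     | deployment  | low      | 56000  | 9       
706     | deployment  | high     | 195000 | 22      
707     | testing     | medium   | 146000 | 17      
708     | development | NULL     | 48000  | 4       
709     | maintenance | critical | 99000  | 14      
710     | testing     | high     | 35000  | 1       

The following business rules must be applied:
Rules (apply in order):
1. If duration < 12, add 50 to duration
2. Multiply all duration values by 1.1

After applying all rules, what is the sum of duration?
355.3

Step 1: Apply Rule 1 - Add 50 to records with duration < 12
  - 4 records affected: 16 + (4 × 50) = 216
  - Unaffected records: 107
  - Sum after Rule 1: 323
Step 2: Apply Rule 2 - Multiply all by 1.1
  - 323 × 1.1 = 355.3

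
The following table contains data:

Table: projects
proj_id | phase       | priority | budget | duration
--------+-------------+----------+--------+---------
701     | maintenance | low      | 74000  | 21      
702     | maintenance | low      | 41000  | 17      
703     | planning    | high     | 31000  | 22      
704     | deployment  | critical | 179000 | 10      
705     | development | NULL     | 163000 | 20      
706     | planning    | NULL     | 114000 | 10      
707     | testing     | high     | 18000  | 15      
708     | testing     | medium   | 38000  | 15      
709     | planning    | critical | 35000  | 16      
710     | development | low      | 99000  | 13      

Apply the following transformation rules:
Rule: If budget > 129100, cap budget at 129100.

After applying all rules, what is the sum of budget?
708200

Step 1: 2 records have budget > 129100
Step 2: These records originally summed to 342000
Step 3: After capping: 2 × 129100 = 258200
Step 4: Unaffected records sum: 450000
Step 5: Final sum = 258200 + 450000 = 708200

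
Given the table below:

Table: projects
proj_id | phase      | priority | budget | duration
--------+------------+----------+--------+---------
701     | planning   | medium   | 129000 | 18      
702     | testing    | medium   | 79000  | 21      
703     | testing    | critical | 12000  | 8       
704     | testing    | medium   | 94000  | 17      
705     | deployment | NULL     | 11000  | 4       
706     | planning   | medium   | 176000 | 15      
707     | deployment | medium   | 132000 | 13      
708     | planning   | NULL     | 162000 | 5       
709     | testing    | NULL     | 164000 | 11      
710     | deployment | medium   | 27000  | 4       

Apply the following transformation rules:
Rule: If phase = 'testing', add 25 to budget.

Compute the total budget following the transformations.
986100

Step 1: Count records where phase = 'testing': 4
Step 2: Total bonus added: 4 × 25 = 100
Step 3: Original sum of budget: 986000
Step 4: Final sum = 986000 + 100 = 986100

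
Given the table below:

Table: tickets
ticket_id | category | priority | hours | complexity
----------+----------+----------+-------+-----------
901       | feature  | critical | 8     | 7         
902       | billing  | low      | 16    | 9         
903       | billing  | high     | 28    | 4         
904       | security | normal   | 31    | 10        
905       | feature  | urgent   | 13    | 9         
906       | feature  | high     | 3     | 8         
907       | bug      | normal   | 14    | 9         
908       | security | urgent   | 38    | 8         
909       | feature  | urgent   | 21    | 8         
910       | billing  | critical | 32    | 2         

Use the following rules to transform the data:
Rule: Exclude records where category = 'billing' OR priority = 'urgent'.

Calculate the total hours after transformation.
56

Step 1: Find records where category = 'billing' OR priority = 'urgent'
Step 2: 6 records match, summing to 148
Step 3: Original sum: 204
Step 4: Remaining sum = 204 - 148 = 56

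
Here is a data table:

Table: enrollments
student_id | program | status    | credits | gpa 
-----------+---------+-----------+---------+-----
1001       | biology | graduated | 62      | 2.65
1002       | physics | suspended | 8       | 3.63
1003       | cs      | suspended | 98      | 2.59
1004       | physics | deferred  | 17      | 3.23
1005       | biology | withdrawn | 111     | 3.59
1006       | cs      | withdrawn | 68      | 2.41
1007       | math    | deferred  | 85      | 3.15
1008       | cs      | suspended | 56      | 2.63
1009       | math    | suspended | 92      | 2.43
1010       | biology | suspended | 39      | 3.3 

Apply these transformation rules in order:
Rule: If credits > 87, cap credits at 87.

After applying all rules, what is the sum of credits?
596

Step 1: 3 records have credits > 87
Step 2: These records originally summed to 301
Step 3: After capping: 3 × 87 = 261
Step 4: Unaffected records sum: 335
Step 5: Final sum = 261 + 335 = 596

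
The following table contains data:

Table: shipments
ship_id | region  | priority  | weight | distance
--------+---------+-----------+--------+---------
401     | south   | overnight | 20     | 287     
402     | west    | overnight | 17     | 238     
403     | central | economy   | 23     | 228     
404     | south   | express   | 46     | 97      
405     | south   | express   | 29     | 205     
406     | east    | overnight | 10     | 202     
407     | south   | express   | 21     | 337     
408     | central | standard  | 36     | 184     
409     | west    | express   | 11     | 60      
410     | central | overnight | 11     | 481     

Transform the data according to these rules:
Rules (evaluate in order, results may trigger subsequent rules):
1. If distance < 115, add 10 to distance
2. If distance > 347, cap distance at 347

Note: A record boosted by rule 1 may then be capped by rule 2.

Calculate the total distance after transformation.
2205

Step 1: Apply rule 1 to records with distance < 115
  - 2 records get bonus of 10
  - Of these, 0 records then exceed 347 and get capped
Step 2: Apply rule 2 to records with distance > 347
  - 1 records (original) are capped
Step 3: Calculate final sum = 2205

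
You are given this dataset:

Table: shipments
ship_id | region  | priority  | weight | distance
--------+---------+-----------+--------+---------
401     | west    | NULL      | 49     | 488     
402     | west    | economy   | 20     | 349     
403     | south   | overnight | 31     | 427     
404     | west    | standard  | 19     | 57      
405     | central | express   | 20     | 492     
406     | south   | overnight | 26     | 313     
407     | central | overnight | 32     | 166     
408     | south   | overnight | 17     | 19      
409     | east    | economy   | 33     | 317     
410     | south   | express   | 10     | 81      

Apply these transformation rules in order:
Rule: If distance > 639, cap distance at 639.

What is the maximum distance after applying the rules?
492

Step 1: Original maximum distance = 492
Step 2: Check cap of 639 against maximum
Step 3: No records exceed the cap (max 492 <= cap 639), so no capping applies
Step 4: Maximum after transformation = 492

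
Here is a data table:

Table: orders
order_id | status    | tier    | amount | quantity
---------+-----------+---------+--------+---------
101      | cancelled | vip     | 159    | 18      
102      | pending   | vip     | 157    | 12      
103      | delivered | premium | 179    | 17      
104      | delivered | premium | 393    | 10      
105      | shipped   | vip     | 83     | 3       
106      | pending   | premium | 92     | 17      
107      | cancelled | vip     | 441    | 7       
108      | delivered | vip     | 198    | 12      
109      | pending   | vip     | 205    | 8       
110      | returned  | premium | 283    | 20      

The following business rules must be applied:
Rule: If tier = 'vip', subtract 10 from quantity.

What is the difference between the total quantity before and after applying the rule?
60

Step 1: Original sum of quantity = 124
Step 2: 6 records have tier = 'vip'
Step 3: Each affected record changes by -10
Step 4: Total change = 6 × -10 = -60
Step 5: New sum = 124 + -60 = 64
Step 6: Difference = |64 - 124| = 60
        (Sum decreased by 60)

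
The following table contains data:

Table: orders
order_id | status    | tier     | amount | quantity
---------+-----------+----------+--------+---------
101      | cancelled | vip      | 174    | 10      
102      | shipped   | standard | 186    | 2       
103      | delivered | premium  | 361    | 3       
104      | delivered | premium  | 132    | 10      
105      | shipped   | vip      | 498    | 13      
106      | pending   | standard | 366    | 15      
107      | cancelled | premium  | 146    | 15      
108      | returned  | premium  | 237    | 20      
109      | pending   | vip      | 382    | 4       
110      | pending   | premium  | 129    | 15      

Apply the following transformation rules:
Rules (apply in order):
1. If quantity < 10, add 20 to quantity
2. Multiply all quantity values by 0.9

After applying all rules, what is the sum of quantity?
150.3

Step 1: Apply Rule 1 - Add 20 to records with quantity < 10
  - 3 records affected: 9 + (3 × 20) = 69
  - Unaffected records: 98
  - Sum after Rule 1: 167
Step 2: Apply Rule 2 - Multiply all by 0.9
  - 167 × 0.9 = 150.3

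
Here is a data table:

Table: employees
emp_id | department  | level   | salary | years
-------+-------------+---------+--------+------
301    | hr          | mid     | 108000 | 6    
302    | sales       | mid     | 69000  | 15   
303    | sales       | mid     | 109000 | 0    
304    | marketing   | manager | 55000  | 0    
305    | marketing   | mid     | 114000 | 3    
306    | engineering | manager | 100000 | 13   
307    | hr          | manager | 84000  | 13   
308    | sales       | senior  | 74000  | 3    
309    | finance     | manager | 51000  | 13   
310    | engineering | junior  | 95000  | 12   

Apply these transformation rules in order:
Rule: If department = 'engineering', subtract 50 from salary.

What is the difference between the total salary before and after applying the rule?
100

Step 1: Original sum of salary = 859000
Step 2: 2 records have department = 'engineering'
Step 3: Each affected record changes by -50
Step 4: Total change = 2 × -50 = -100
Step 5: New sum = 859000 + -100 = 858900
Step 6: Difference = |858900 - 859000| = 100
        (Sum decreased by 100)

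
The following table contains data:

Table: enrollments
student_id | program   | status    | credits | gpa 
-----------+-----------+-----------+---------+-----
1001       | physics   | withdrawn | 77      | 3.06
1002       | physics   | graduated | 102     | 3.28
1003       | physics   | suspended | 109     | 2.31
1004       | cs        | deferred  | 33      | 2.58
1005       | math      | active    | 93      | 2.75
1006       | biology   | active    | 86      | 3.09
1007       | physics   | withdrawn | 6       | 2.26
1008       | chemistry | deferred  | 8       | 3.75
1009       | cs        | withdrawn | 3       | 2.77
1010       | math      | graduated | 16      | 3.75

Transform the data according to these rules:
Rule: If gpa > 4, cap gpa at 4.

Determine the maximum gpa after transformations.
3.75

Step 1: Original maximum gpa = 3.75
Step 2: Check cap of 4 against maximum
Step 3: No records exceed the cap (max 3.75 <= cap 4), so no capping applies
Step 4: Maximum after transformation = 3.75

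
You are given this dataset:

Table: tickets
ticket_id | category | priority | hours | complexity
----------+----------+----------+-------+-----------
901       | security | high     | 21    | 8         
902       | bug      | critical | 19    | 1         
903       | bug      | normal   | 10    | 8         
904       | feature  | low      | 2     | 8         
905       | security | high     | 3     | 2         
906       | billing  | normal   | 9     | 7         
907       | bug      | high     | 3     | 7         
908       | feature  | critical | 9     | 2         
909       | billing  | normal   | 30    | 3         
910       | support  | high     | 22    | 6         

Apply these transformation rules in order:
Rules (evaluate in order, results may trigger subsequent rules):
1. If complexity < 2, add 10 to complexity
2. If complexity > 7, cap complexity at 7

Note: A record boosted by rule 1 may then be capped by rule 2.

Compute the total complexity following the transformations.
55

Step 1: Apply rule 1 to records with complexity < 2
  - 1 records get bonus of 10
  - Of these, 1 records then exceed 7 and get capped
Step 2: Apply rule 2 to records with complexity > 7
  - 3 records (original) are capped
Step 3: Calculate final sum = 55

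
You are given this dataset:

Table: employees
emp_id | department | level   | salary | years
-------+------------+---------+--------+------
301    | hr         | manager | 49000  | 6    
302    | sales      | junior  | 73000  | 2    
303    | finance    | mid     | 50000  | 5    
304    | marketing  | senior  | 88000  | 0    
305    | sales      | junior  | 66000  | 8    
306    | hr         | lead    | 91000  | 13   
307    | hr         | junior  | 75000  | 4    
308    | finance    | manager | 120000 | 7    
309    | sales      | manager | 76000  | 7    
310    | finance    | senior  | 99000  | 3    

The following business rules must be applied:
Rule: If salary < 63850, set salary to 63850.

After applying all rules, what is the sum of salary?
815700

Step 1: 2 records have salary < 63850
Step 2: These records originally summed to 99000
Step 3: After setting to minimum: 2 × 63850 = 127700
Step 4: Unaffected records sum: 688000
Step 5: Final sum = 127700 + 688000 = 815700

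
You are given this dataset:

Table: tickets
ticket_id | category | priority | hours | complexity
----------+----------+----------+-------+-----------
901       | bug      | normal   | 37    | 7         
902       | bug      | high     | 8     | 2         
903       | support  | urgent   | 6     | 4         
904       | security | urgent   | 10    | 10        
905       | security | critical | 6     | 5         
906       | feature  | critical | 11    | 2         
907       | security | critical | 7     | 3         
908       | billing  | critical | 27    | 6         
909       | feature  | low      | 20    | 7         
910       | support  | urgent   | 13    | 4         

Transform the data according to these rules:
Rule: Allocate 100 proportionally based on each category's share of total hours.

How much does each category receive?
billing: 18.62, bug: 31.03, feature: 21.38, security: 15.86, support: 13.1

Step 1: Calculate total hours = 145
Step 2: Calculate each category's proportion:
  billing: 27/145 = 18.62% → 18.62
  bug: 45/145 = 31.03% → 31.03
  feature: 31/145 = 21.38% → 21.38
  security: 23/145 = 15.86% → 15.86
  support: 19/145 = 13.10% → 13.1
Step 3: Verify: sum of allocations ≈ 100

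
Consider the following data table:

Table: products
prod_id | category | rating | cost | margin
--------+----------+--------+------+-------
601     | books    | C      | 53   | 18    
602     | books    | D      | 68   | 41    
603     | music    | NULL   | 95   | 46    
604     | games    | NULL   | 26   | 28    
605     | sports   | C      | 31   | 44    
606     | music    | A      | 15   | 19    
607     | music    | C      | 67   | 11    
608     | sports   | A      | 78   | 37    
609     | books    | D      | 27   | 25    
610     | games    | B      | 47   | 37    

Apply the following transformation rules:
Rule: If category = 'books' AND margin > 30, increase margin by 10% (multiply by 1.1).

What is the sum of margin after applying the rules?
310.1

Step 1: Find records where category = 'books' AND margin > 30
Step 2: 1 records match, summing to 41
Step 3: After multiplier: 41 × 1.1 = 45.1
Step 4: Unaffected records sum: 265
Step 5: Final sum = 45.1 + 265 = 310.1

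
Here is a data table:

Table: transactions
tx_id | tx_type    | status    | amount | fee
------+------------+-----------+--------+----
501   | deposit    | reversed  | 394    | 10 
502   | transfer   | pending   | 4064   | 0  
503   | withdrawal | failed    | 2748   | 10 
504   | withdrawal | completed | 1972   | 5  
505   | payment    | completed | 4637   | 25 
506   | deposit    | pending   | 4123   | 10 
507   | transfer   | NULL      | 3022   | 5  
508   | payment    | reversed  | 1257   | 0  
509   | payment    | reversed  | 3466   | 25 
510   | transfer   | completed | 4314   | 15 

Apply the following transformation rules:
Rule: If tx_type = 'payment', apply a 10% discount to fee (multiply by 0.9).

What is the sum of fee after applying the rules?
100.0

Step 1: Records with tx_type = 'payment' have total fee = 50
Step 2: Apply multiplier: 50 × 0.9 = 45.0
Step 3: Other records total: 55
Step 4: Final sum = 45.0 + 55 = 100.0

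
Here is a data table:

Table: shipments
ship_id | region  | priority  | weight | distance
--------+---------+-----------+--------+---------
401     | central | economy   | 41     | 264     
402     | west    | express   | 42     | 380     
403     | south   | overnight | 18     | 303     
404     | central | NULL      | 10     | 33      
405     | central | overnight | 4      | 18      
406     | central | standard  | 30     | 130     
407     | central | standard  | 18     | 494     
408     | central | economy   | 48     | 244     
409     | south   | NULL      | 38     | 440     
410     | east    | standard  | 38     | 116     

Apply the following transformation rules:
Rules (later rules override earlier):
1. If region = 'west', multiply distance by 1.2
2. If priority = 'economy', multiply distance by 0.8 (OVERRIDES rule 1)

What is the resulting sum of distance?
2396.4

Step 1: Rule 2 takes priority for records with priority = 'economy'
  - 2 records: 508 × 0.8 = 406.4
Step 2: Rule 1 applies to remaining records with region = 'west'
  - 1 records: 380 × 1.2 = 456.0
Step 3: Other records unchanged: 1534
Step 4: Final sum = 406.4 + 456.0 + 1534 = 2396.4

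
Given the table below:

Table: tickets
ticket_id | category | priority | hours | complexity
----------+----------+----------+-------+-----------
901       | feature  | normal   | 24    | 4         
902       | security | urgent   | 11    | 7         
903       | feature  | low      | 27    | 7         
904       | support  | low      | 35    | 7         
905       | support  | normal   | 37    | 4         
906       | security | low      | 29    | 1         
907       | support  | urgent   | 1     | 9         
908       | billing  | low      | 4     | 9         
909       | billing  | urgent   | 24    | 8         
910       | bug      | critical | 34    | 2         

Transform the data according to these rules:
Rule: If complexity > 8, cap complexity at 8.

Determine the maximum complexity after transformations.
8

Step 1: Original maximum complexity = 9
Step 2: Apply cap at 8
Step 3: 2 records had complexity > 8 and were capped
Step 4: Maximum after transformation = 8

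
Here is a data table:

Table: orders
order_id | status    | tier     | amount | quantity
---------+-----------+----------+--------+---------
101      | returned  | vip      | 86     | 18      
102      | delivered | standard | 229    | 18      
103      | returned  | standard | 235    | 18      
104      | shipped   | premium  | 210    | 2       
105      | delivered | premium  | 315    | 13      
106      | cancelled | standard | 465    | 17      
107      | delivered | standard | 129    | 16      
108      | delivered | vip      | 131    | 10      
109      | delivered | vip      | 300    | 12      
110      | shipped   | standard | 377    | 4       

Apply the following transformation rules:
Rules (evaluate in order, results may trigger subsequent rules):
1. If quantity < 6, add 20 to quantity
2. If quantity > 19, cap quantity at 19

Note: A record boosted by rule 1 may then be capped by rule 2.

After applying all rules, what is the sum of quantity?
160

Step 1: Apply rule 1 to records with quantity < 6
  - 2 records get bonus of 20
  - Of these, 2 records then exceed 19 and get capped
Step 2: Apply rule 2 to records with quantity > 19
  - 0 records (original) are capped
Step 3: Calculate final sum = 160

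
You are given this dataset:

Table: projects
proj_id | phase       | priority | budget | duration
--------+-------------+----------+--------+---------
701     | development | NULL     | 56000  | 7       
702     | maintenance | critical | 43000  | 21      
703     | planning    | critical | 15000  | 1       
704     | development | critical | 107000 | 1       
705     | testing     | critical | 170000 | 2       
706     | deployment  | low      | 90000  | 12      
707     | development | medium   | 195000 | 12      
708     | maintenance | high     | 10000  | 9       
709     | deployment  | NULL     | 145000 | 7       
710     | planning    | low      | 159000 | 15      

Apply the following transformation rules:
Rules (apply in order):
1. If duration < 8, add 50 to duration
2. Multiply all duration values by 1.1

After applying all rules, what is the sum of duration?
370.7

Step 1: Apply Rule 1 - Add 50 to records with duration < 8
  - 5 records affected: 18 + (5 × 50) = 268
  - Unaffected records: 69
  - Sum after Rule 1: 337
Step 2: Apply Rule 2 - Multiply all by 1.1
  - 337 × 1.1 = 370.7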